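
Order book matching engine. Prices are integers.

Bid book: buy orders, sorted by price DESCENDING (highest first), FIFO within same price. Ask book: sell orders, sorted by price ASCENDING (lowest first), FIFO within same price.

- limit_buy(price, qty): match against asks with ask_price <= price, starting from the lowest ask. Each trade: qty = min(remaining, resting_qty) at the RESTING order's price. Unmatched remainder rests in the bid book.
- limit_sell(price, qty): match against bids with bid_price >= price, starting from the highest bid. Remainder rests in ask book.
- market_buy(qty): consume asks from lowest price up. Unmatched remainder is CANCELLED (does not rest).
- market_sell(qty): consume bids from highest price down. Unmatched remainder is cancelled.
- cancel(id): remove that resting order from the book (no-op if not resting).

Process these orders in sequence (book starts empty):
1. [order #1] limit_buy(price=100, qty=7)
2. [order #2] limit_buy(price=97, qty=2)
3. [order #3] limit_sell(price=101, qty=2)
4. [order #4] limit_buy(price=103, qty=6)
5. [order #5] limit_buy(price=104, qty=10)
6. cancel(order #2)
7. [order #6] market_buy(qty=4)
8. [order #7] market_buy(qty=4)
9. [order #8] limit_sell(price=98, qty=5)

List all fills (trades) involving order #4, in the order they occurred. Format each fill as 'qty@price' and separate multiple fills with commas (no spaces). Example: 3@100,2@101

After op 1 [order #1] limit_buy(price=100, qty=7): fills=none; bids=[#1:7@100] asks=[-]
After op 2 [order #2] limit_buy(price=97, qty=2): fills=none; bids=[#1:7@100 #2:2@97] asks=[-]
After op 3 [order #3] limit_sell(price=101, qty=2): fills=none; bids=[#1:7@100 #2:2@97] asks=[#3:2@101]
After op 4 [order #4] limit_buy(price=103, qty=6): fills=#4x#3:2@101; bids=[#4:4@103 #1:7@100 #2:2@97] asks=[-]
After op 5 [order #5] limit_buy(price=104, qty=10): fills=none; bids=[#5:10@104 #4:4@103 #1:7@100 #2:2@97] asks=[-]
After op 6 cancel(order #2): fills=none; bids=[#5:10@104 #4:4@103 #1:7@100] asks=[-]
After op 7 [order #6] market_buy(qty=4): fills=none; bids=[#5:10@104 #4:4@103 #1:7@100] asks=[-]
After op 8 [order #7] market_buy(qty=4): fills=none; bids=[#5:10@104 #4:4@103 #1:7@100] asks=[-]
After op 9 [order #8] limit_sell(price=98, qty=5): fills=#5x#8:5@104; bids=[#5:5@104 #4:4@103 #1:7@100] asks=[-]

Answer: 2@101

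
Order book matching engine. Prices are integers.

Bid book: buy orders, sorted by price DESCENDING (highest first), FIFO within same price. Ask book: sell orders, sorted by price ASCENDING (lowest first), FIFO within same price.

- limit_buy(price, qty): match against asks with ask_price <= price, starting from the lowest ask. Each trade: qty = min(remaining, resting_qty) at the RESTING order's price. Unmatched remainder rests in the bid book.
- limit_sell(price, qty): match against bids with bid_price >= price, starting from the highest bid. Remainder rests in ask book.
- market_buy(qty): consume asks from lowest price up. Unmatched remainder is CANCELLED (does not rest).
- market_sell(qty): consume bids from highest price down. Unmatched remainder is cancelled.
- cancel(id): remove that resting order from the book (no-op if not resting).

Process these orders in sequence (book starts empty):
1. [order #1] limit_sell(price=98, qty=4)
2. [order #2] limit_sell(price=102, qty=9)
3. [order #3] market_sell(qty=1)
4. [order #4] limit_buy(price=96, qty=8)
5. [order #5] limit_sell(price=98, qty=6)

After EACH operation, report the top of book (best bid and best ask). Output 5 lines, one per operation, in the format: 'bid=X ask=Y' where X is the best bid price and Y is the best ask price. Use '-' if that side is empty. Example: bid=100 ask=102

Answer: bid=- ask=98
bid=- ask=98
bid=- ask=98
bid=96 ask=98
bid=96 ask=98

Derivation:
After op 1 [order #1] limit_sell(price=98, qty=4): fills=none; bids=[-] asks=[#1:4@98]
After op 2 [order #2] limit_sell(price=102, qty=9): fills=none; bids=[-] asks=[#1:4@98 #2:9@102]
After op 3 [order #3] market_sell(qty=1): fills=none; bids=[-] asks=[#1:4@98 #2:9@102]
After op 4 [order #4] limit_buy(price=96, qty=8): fills=none; bids=[#4:8@96] asks=[#1:4@98 #2:9@102]
After op 5 [order #5] limit_sell(price=98, qty=6): fills=none; bids=[#4:8@96] asks=[#1:4@98 #5:6@98 #2:9@102]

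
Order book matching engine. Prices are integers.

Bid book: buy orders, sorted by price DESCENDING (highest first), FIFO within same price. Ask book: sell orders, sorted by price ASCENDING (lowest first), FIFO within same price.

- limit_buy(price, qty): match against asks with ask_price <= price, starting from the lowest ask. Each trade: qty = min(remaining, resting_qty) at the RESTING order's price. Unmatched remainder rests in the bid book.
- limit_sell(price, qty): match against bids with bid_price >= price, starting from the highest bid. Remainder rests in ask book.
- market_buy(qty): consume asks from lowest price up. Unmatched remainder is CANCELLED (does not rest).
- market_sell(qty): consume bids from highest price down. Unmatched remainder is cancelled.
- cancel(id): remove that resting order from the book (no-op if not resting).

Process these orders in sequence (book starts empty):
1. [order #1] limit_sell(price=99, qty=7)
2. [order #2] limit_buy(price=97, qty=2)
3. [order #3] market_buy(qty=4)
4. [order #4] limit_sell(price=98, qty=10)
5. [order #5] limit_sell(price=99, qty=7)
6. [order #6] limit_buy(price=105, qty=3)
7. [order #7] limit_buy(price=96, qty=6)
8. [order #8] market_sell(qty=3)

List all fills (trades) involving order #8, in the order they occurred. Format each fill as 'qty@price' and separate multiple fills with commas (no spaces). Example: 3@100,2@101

After op 1 [order #1] limit_sell(price=99, qty=7): fills=none; bids=[-] asks=[#1:7@99]
After op 2 [order #2] limit_buy(price=97, qty=2): fills=none; bids=[#2:2@97] asks=[#1:7@99]
After op 3 [order #3] market_buy(qty=4): fills=#3x#1:4@99; bids=[#2:2@97] asks=[#1:3@99]
After op 4 [order #4] limit_sell(price=98, qty=10): fills=none; bids=[#2:2@97] asks=[#4:10@98 #1:3@99]
After op 5 [order #5] limit_sell(price=99, qty=7): fills=none; bids=[#2:2@97] asks=[#4:10@98 #1:3@99 #5:7@99]
After op 6 [order #6] limit_buy(price=105, qty=3): fills=#6x#4:3@98; bids=[#2:2@97] asks=[#4:7@98 #1:3@99 #5:7@99]
After op 7 [order #7] limit_buy(price=96, qty=6): fills=none; bids=[#2:2@97 #7:6@96] asks=[#4:7@98 #1:3@99 #5:7@99]
After op 8 [order #8] market_sell(qty=3): fills=#2x#8:2@97 #7x#8:1@96; bids=[#7:5@96] asks=[#4:7@98 #1:3@99 #5:7@99]

Answer: 2@97,1@96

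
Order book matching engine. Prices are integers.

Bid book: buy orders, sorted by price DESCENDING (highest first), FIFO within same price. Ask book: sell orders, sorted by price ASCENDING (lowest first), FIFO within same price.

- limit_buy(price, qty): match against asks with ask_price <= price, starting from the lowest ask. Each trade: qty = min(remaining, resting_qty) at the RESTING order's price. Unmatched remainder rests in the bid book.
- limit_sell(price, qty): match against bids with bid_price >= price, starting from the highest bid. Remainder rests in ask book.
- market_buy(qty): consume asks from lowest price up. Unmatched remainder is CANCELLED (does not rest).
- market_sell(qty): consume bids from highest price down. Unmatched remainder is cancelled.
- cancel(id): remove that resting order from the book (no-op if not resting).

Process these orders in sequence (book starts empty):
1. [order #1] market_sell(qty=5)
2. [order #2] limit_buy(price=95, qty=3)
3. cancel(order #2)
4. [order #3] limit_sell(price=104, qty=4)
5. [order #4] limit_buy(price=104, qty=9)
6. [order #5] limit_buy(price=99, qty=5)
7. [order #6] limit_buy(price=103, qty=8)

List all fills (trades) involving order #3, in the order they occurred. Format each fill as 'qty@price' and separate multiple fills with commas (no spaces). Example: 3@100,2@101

Answer: 4@104

Derivation:
After op 1 [order #1] market_sell(qty=5): fills=none; bids=[-] asks=[-]
After op 2 [order #2] limit_buy(price=95, qty=3): fills=none; bids=[#2:3@95] asks=[-]
After op 3 cancel(order #2): fills=none; bids=[-] asks=[-]
After op 4 [order #3] limit_sell(price=104, qty=4): fills=none; bids=[-] asks=[#3:4@104]
After op 5 [order #4] limit_buy(price=104, qty=9): fills=#4x#3:4@104; bids=[#4:5@104] asks=[-]
After op 6 [order #5] limit_buy(price=99, qty=5): fills=none; bids=[#4:5@104 #5:5@99] asks=[-]
After op 7 [order #6] limit_buy(price=103, qty=8): fills=none; bids=[#4:5@104 #6:8@103 #5:5@99] asks=[-]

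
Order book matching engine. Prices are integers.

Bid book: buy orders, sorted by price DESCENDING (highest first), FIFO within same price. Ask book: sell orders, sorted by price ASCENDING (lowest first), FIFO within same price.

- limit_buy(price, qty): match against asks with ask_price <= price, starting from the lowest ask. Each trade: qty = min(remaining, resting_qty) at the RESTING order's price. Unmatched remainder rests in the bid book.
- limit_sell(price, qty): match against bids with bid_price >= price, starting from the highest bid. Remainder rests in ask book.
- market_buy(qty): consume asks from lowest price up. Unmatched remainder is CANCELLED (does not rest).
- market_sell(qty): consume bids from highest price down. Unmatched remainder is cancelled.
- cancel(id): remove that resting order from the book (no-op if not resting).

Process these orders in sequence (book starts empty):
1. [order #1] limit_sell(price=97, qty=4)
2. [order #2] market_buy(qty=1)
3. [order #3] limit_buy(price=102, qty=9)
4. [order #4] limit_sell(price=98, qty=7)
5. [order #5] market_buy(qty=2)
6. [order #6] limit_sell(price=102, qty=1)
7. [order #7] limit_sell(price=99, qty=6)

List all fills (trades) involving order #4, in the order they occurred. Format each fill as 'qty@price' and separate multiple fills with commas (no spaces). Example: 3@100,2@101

Answer: 6@102,1@98

Derivation:
After op 1 [order #1] limit_sell(price=97, qty=4): fills=none; bids=[-] asks=[#1:4@97]
After op 2 [order #2] market_buy(qty=1): fills=#2x#1:1@97; bids=[-] asks=[#1:3@97]
After op 3 [order #3] limit_buy(price=102, qty=9): fills=#3x#1:3@97; bids=[#3:6@102] asks=[-]
After op 4 [order #4] limit_sell(price=98, qty=7): fills=#3x#4:6@102; bids=[-] asks=[#4:1@98]
After op 5 [order #5] market_buy(qty=2): fills=#5x#4:1@98; bids=[-] asks=[-]
After op 6 [order #6] limit_sell(price=102, qty=1): fills=none; bids=[-] asks=[#6:1@102]
After op 7 [order #7] limit_sell(price=99, qty=6): fills=none; bids=[-] asks=[#7:6@99 #6:1@102]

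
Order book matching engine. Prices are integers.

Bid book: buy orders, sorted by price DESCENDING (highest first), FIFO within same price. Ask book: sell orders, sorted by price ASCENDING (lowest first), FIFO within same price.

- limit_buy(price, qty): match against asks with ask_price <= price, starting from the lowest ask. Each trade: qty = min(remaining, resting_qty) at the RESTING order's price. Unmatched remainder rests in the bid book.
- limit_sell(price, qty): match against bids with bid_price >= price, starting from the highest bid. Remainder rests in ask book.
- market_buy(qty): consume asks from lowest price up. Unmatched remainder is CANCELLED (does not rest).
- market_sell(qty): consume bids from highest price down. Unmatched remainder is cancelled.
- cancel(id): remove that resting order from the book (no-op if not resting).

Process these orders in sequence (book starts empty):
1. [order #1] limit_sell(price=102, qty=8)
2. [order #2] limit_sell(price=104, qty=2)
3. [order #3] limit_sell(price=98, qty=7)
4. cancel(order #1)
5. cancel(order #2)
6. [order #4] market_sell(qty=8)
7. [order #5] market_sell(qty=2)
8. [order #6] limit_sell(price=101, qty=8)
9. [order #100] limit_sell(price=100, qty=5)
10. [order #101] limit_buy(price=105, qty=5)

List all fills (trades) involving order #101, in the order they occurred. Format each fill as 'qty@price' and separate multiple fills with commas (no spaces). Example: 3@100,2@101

After op 1 [order #1] limit_sell(price=102, qty=8): fills=none; bids=[-] asks=[#1:8@102]
After op 2 [order #2] limit_sell(price=104, qty=2): fills=none; bids=[-] asks=[#1:8@102 #2:2@104]
After op 3 [order #3] limit_sell(price=98, qty=7): fills=none; bids=[-] asks=[#3:7@98 #1:8@102 #2:2@104]
After op 4 cancel(order #1): fills=none; bids=[-] asks=[#3:7@98 #2:2@104]
After op 5 cancel(order #2): fills=none; bids=[-] asks=[#3:7@98]
After op 6 [order #4] market_sell(qty=8): fills=none; bids=[-] asks=[#3:7@98]
After op 7 [order #5] market_sell(qty=2): fills=none; bids=[-] asks=[#3:7@98]
After op 8 [order #6] limit_sell(price=101, qty=8): fills=none; bids=[-] asks=[#3:7@98 #6:8@101]
After op 9 [order #100] limit_sell(price=100, qty=5): fills=none; bids=[-] asks=[#3:7@98 #100:5@100 #6:8@101]
After op 10 [order #101] limit_buy(price=105, qty=5): fills=#101x#3:5@98; bids=[-] asks=[#3:2@98 #100:5@100 #6:8@101]

Answer: 5@98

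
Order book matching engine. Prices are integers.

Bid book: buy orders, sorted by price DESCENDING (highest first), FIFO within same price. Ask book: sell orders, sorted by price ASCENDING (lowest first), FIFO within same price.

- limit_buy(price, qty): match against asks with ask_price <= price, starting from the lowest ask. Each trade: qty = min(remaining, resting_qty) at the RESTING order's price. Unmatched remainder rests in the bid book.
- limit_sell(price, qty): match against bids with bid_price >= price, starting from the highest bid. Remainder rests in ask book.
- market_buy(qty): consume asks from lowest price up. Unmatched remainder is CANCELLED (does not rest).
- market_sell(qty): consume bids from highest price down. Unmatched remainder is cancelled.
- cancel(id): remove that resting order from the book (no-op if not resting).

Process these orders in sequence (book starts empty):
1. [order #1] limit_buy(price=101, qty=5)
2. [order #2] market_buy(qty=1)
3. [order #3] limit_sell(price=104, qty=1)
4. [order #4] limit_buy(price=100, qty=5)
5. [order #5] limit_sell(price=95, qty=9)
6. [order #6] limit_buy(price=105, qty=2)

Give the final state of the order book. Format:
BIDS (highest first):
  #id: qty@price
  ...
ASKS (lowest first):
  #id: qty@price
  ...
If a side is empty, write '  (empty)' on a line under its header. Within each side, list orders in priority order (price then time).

After op 1 [order #1] limit_buy(price=101, qty=5): fills=none; bids=[#1:5@101] asks=[-]
After op 2 [order #2] market_buy(qty=1): fills=none; bids=[#1:5@101] asks=[-]
After op 3 [order #3] limit_sell(price=104, qty=1): fills=none; bids=[#1:5@101] asks=[#3:1@104]
After op 4 [order #4] limit_buy(price=100, qty=5): fills=none; bids=[#1:5@101 #4:5@100] asks=[#3:1@104]
After op 5 [order #5] limit_sell(price=95, qty=9): fills=#1x#5:5@101 #4x#5:4@100; bids=[#4:1@100] asks=[#3:1@104]
After op 6 [order #6] limit_buy(price=105, qty=2): fills=#6x#3:1@104; bids=[#6:1@105 #4:1@100] asks=[-]

Answer: BIDS (highest first):
  #6: 1@105
  #4: 1@100
ASKS (lowest first):
  (empty)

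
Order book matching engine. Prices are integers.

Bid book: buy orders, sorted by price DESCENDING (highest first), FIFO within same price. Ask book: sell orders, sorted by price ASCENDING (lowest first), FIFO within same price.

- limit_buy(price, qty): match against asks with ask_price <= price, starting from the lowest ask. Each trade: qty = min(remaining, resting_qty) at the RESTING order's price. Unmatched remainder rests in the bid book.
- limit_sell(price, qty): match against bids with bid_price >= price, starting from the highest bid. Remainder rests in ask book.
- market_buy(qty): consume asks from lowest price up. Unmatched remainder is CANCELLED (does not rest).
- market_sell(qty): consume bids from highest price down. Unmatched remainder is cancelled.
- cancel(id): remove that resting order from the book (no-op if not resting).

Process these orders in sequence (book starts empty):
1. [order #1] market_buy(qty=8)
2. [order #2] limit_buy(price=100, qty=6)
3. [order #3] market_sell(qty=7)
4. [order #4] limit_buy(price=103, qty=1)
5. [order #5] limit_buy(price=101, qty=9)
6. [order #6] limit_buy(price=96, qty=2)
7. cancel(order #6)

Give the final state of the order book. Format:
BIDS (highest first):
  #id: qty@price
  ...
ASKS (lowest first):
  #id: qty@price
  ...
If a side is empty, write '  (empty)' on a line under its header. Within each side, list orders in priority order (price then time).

After op 1 [order #1] market_buy(qty=8): fills=none; bids=[-] asks=[-]
After op 2 [order #2] limit_buy(price=100, qty=6): fills=none; bids=[#2:6@100] asks=[-]
After op 3 [order #3] market_sell(qty=7): fills=#2x#3:6@100; bids=[-] asks=[-]
After op 4 [order #4] limit_buy(price=103, qty=1): fills=none; bids=[#4:1@103] asks=[-]
After op 5 [order #5] limit_buy(price=101, qty=9): fills=none; bids=[#4:1@103 #5:9@101] asks=[-]
After op 6 [order #6] limit_buy(price=96, qty=2): fills=none; bids=[#4:1@103 #5:9@101 #6:2@96] asks=[-]
After op 7 cancel(order #6): fills=none; bids=[#4:1@103 #5:9@101] asks=[-]

Answer: BIDS (highest first):
  #4: 1@103
  #5: 9@101
ASKS (lowest first):
  (empty)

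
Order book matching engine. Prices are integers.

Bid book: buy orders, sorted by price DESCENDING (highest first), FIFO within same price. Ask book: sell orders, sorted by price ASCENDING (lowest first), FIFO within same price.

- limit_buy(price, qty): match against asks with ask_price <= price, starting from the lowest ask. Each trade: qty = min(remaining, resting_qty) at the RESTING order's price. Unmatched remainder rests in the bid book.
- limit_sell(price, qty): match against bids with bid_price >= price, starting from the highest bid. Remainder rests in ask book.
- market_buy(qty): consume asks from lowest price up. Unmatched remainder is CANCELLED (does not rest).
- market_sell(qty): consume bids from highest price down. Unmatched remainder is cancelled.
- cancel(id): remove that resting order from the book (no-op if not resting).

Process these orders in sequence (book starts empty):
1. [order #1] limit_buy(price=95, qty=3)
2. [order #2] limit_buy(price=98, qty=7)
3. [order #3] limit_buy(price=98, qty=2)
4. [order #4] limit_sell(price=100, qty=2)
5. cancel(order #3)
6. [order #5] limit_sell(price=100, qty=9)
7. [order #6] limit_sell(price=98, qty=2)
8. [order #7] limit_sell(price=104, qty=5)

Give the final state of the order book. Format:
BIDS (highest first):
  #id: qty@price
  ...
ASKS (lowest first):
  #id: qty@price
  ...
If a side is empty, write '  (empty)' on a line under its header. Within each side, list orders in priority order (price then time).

After op 1 [order #1] limit_buy(price=95, qty=3): fills=none; bids=[#1:3@95] asks=[-]
After op 2 [order #2] limit_buy(price=98, qty=7): fills=none; bids=[#2:7@98 #1:3@95] asks=[-]
After op 3 [order #3] limit_buy(price=98, qty=2): fills=none; bids=[#2:7@98 #3:2@98 #1:3@95] asks=[-]
After op 4 [order #4] limit_sell(price=100, qty=2): fills=none; bids=[#2:7@98 #3:2@98 #1:3@95] asks=[#4:2@100]
After op 5 cancel(order #3): fills=none; bids=[#2:7@98 #1:3@95] asks=[#4:2@100]
After op 6 [order #5] limit_sell(price=100, qty=9): fills=none; bids=[#2:7@98 #1:3@95] asks=[#4:2@100 #5:9@100]
After op 7 [order #6] limit_sell(price=98, qty=2): fills=#2x#6:2@98; bids=[#2:5@98 #1:3@95] asks=[#4:2@100 #5:9@100]
After op 8 [order #7] limit_sell(price=104, qty=5): fills=none; bids=[#2:5@98 #1:3@95] asks=[#4:2@100 #5:9@100 #7:5@104]

Answer: BIDS (highest first):
  #2: 5@98
  #1: 3@95
ASKS (lowest first):
  #4: 2@100
  #5: 9@100
  #7: 5@104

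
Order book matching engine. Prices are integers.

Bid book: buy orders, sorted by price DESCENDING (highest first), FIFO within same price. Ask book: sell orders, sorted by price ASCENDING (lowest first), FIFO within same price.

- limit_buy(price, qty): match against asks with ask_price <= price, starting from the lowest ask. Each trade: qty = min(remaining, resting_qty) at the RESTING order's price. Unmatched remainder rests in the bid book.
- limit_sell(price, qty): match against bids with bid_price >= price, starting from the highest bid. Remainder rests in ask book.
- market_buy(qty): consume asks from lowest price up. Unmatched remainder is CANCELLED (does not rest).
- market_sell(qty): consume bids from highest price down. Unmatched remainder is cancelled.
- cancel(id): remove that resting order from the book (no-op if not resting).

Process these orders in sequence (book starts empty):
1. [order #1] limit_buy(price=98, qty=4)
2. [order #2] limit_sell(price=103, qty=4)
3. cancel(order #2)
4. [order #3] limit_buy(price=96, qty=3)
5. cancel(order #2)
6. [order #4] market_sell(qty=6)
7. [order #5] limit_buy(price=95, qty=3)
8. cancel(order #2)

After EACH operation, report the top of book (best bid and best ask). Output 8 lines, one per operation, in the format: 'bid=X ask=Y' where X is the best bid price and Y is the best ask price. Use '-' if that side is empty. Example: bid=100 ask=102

After op 1 [order #1] limit_buy(price=98, qty=4): fills=none; bids=[#1:4@98] asks=[-]
After op 2 [order #2] limit_sell(price=103, qty=4): fills=none; bids=[#1:4@98] asks=[#2:4@103]
After op 3 cancel(order #2): fills=none; bids=[#1:4@98] asks=[-]
After op 4 [order #3] limit_buy(price=96, qty=3): fills=none; bids=[#1:4@98 #3:3@96] asks=[-]
After op 5 cancel(order #2): fills=none; bids=[#1:4@98 #3:3@96] asks=[-]
After op 6 [order #4] market_sell(qty=6): fills=#1x#4:4@98 #3x#4:2@96; bids=[#3:1@96] asks=[-]
After op 7 [order #5] limit_buy(price=95, qty=3): fills=none; bids=[#3:1@96 #5:3@95] asks=[-]
After op 8 cancel(order #2): fills=none; bids=[#3:1@96 #5:3@95] asks=[-]

Answer: bid=98 ask=-
bid=98 ask=103
bid=98 ask=-
bid=98 ask=-
bid=98 ask=-
bid=96 ask=-
bid=96 ask=-
bid=96 ask=-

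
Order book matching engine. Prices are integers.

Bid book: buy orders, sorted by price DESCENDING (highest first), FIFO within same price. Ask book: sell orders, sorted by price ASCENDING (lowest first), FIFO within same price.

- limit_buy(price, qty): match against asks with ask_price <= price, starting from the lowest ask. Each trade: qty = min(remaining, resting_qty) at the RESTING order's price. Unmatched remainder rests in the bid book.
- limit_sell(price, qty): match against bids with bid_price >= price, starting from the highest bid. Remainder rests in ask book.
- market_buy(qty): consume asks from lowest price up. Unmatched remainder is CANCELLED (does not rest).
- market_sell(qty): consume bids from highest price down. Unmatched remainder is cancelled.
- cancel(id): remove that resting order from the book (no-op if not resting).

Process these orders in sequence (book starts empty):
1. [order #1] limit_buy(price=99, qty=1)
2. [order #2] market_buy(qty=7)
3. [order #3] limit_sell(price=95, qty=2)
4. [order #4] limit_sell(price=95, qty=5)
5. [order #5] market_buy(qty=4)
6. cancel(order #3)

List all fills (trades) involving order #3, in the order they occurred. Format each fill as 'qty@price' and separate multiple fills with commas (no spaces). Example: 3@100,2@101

After op 1 [order #1] limit_buy(price=99, qty=1): fills=none; bids=[#1:1@99] asks=[-]
After op 2 [order #2] market_buy(qty=7): fills=none; bids=[#1:1@99] asks=[-]
After op 3 [order #3] limit_sell(price=95, qty=2): fills=#1x#3:1@99; bids=[-] asks=[#3:1@95]
After op 4 [order #4] limit_sell(price=95, qty=5): fills=none; bids=[-] asks=[#3:1@95 #4:5@95]
After op 5 [order #5] market_buy(qty=4): fills=#5x#3:1@95 #5x#4:3@95; bids=[-] asks=[#4:2@95]
After op 6 cancel(order #3): fills=none; bids=[-] asks=[#4:2@95]

Answer: 1@99,1@95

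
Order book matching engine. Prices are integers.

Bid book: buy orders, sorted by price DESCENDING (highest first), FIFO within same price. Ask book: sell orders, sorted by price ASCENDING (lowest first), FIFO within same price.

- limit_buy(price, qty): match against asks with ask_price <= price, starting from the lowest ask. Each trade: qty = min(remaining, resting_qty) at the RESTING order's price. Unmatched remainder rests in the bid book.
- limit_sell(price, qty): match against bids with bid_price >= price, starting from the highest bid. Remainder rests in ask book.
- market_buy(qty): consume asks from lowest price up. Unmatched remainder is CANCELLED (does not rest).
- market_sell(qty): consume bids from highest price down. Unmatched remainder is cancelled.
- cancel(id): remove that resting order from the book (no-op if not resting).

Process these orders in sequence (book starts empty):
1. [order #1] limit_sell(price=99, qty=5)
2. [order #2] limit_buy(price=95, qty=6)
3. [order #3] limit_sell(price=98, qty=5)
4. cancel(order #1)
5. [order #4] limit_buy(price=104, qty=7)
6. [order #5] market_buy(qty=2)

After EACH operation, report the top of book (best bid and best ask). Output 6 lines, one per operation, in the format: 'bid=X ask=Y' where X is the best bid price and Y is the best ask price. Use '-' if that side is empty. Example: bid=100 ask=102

Answer: bid=- ask=99
bid=95 ask=99
bid=95 ask=98
bid=95 ask=98
bid=104 ask=-
bid=104 ask=-

Derivation:
After op 1 [order #1] limit_sell(price=99, qty=5): fills=none; bids=[-] asks=[#1:5@99]
After op 2 [order #2] limit_buy(price=95, qty=6): fills=none; bids=[#2:6@95] asks=[#1:5@99]
After op 3 [order #3] limit_sell(price=98, qty=5): fills=none; bids=[#2:6@95] asks=[#3:5@98 #1:5@99]
After op 4 cancel(order #1): fills=none; bids=[#2:6@95] asks=[#3:5@98]
After op 5 [order #4] limit_buy(price=104, qty=7): fills=#4x#3:5@98; bids=[#4:2@104 #2:6@95] asks=[-]
After op 6 [order #5] market_buy(qty=2): fills=none; bids=[#4:2@104 #2:6@95] asks=[-]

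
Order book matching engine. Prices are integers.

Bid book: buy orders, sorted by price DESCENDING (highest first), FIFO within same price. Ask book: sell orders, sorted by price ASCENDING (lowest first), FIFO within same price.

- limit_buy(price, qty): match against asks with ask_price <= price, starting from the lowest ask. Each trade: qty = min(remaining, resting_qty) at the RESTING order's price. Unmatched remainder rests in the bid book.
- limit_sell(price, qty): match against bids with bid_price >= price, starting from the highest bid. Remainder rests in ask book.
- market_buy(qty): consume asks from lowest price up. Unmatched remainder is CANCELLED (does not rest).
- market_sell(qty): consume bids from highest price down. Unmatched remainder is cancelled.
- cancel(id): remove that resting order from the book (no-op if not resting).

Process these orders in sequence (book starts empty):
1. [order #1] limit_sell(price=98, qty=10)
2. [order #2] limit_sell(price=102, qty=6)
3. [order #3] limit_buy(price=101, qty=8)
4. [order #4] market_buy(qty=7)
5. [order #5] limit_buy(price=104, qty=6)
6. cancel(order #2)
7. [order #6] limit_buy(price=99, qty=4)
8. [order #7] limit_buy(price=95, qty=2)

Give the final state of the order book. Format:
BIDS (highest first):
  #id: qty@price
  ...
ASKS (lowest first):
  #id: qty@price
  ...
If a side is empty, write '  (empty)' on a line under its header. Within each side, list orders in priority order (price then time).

Answer: BIDS (highest first):
  #5: 5@104
  #6: 4@99
  #7: 2@95
ASKS (lowest first):
  (empty)

Derivation:
After op 1 [order #1] limit_sell(price=98, qty=10): fills=none; bids=[-] asks=[#1:10@98]
After op 2 [order #2] limit_sell(price=102, qty=6): fills=none; bids=[-] asks=[#1:10@98 #2:6@102]
After op 3 [order #3] limit_buy(price=101, qty=8): fills=#3x#1:8@98; bids=[-] asks=[#1:2@98 #2:6@102]
After op 4 [order #4] market_buy(qty=7): fills=#4x#1:2@98 #4x#2:5@102; bids=[-] asks=[#2:1@102]
After op 5 [order #5] limit_buy(price=104, qty=6): fills=#5x#2:1@102; bids=[#5:5@104] asks=[-]
After op 6 cancel(order #2): fills=none; bids=[#5:5@104] asks=[-]
After op 7 [order #6] limit_buy(price=99, qty=4): fills=none; bids=[#5:5@104 #6:4@99] asks=[-]
After op 8 [order #7] limit_buy(price=95, qty=2): fills=none; bids=[#5:5@104 #6:4@99 #7:2@95] asks=[-]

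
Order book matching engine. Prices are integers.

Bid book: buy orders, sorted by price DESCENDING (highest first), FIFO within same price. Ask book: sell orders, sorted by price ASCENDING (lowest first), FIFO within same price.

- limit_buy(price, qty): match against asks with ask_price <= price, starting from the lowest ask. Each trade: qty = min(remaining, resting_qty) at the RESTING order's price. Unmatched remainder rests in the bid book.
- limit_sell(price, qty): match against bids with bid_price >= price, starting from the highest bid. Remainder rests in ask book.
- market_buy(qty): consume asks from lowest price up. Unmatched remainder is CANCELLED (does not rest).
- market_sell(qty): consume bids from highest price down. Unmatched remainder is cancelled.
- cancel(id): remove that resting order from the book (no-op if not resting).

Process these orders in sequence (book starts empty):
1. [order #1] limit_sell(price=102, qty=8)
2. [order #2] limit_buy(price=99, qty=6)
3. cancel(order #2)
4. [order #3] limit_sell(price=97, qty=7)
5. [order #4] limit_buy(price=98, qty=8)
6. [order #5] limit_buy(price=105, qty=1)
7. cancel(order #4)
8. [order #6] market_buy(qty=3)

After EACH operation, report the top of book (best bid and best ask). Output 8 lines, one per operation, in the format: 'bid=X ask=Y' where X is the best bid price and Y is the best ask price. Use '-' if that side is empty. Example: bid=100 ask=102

After op 1 [order #1] limit_sell(price=102, qty=8): fills=none; bids=[-] asks=[#1:8@102]
After op 2 [order #2] limit_buy(price=99, qty=6): fills=none; bids=[#2:6@99] asks=[#1:8@102]
After op 3 cancel(order #2): fills=none; bids=[-] asks=[#1:8@102]
After op 4 [order #3] limit_sell(price=97, qty=7): fills=none; bids=[-] asks=[#3:7@97 #1:8@102]
After op 5 [order #4] limit_buy(price=98, qty=8): fills=#4x#3:7@97; bids=[#4:1@98] asks=[#1:8@102]
After op 6 [order #5] limit_buy(price=105, qty=1): fills=#5x#1:1@102; bids=[#4:1@98] asks=[#1:7@102]
After op 7 cancel(order #4): fills=none; bids=[-] asks=[#1:7@102]
After op 8 [order #6] market_buy(qty=3): fills=#6x#1:3@102; bids=[-] asks=[#1:4@102]

Answer: bid=- ask=102
bid=99 ask=102
bid=- ask=102
bid=- ask=97
bid=98 ask=102
bid=98 ask=102
bid=- ask=102
bid=- ask=102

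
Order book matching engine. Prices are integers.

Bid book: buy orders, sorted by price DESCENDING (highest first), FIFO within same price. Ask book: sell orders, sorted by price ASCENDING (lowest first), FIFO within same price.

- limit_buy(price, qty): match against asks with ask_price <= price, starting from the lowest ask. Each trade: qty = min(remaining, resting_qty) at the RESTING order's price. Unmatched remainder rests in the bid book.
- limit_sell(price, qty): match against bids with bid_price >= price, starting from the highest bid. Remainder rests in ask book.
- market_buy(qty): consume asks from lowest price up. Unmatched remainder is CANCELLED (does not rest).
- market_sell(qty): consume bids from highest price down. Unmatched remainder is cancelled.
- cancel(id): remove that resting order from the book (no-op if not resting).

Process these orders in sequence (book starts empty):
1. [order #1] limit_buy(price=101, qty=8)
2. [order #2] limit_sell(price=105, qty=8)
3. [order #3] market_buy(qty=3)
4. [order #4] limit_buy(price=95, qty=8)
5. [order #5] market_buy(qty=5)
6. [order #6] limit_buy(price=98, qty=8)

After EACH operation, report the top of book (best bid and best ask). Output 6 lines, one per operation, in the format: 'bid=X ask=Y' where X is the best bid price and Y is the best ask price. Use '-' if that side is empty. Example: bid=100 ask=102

Answer: bid=101 ask=-
bid=101 ask=105
bid=101 ask=105
bid=101 ask=105
bid=101 ask=-
bid=101 ask=-

Derivation:
After op 1 [order #1] limit_buy(price=101, qty=8): fills=none; bids=[#1:8@101] asks=[-]
After op 2 [order #2] limit_sell(price=105, qty=8): fills=none; bids=[#1:8@101] asks=[#2:8@105]
After op 3 [order #3] market_buy(qty=3): fills=#3x#2:3@105; bids=[#1:8@101] asks=[#2:5@105]
After op 4 [order #4] limit_buy(price=95, qty=8): fills=none; bids=[#1:8@101 #4:8@95] asks=[#2:5@105]
After op 5 [order #5] market_buy(qty=5): fills=#5x#2:5@105; bids=[#1:8@101 #4:8@95] asks=[-]
After op 6 [order #6] limit_buy(price=98, qty=8): fills=none; bids=[#1:8@101 #6:8@98 #4:8@95] asks=[-]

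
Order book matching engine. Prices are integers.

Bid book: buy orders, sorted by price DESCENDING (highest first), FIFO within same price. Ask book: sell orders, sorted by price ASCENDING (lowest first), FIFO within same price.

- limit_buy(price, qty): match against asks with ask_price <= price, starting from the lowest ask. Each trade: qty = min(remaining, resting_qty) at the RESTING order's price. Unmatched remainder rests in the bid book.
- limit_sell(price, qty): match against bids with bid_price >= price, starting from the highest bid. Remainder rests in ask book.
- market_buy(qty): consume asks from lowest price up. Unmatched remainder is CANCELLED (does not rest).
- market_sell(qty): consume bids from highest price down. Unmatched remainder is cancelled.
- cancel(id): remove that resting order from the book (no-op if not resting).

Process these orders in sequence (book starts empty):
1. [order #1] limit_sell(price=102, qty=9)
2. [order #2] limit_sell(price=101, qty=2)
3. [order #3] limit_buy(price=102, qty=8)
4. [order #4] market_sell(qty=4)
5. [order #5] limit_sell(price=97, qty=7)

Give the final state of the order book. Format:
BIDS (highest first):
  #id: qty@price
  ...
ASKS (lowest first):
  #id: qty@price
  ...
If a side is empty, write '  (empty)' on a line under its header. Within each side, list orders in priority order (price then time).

Answer: BIDS (highest first):
  (empty)
ASKS (lowest first):
  #5: 7@97
  #1: 3@102

Derivation:
After op 1 [order #1] limit_sell(price=102, qty=9): fills=none; bids=[-] asks=[#1:9@102]
After op 2 [order #2] limit_sell(price=101, qty=2): fills=none; bids=[-] asks=[#2:2@101 #1:9@102]
After op 3 [order #3] limit_buy(price=102, qty=8): fills=#3x#2:2@101 #3x#1:6@102; bids=[-] asks=[#1:3@102]
After op 4 [order #4] market_sell(qty=4): fills=none; bids=[-] asks=[#1:3@102]
After op 5 [order #5] limit_sell(price=97, qty=7): fills=none; bids=[-] asks=[#5:7@97 #1:3@102]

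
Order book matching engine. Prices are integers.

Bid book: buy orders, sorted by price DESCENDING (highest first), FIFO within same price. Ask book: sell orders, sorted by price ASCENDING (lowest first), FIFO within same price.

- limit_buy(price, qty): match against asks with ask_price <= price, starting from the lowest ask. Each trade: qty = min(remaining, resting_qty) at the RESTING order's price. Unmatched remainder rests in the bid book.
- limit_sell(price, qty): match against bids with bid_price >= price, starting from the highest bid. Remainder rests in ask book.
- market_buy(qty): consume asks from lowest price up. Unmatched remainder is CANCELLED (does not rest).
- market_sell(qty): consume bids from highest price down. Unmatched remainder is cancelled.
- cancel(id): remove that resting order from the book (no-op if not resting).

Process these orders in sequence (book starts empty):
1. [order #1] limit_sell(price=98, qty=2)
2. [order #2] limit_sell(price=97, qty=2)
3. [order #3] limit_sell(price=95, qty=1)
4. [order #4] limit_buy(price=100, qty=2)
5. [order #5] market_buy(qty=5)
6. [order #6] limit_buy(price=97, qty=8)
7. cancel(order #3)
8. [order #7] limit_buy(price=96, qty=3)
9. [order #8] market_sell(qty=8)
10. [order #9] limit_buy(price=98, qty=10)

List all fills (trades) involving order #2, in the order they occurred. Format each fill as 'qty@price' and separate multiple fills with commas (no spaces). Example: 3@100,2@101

After op 1 [order #1] limit_sell(price=98, qty=2): fills=none; bids=[-] asks=[#1:2@98]
After op 2 [order #2] limit_sell(price=97, qty=2): fills=none; bids=[-] asks=[#2:2@97 #1:2@98]
After op 3 [order #3] limit_sell(price=95, qty=1): fills=none; bids=[-] asks=[#3:1@95 #2:2@97 #1:2@98]
After op 4 [order #4] limit_buy(price=100, qty=2): fills=#4x#3:1@95 #4x#2:1@97; bids=[-] asks=[#2:1@97 #1:2@98]
After op 5 [order #5] market_buy(qty=5): fills=#5x#2:1@97 #5x#1:2@98; bids=[-] asks=[-]
After op 6 [order #6] limit_buy(price=97, qty=8): fills=none; bids=[#6:8@97] asks=[-]
After op 7 cancel(order #3): fills=none; bids=[#6:8@97] asks=[-]
After op 8 [order #7] limit_buy(price=96, qty=3): fills=none; bids=[#6:8@97 #7:3@96] asks=[-]
After op 9 [order #8] market_sell(qty=8): fills=#6x#8:8@97; bids=[#7:3@96] asks=[-]
After op 10 [order #9] limit_buy(price=98, qty=10): fills=none; bids=[#9:10@98 #7:3@96] asks=[-]

Answer: 1@97,1@97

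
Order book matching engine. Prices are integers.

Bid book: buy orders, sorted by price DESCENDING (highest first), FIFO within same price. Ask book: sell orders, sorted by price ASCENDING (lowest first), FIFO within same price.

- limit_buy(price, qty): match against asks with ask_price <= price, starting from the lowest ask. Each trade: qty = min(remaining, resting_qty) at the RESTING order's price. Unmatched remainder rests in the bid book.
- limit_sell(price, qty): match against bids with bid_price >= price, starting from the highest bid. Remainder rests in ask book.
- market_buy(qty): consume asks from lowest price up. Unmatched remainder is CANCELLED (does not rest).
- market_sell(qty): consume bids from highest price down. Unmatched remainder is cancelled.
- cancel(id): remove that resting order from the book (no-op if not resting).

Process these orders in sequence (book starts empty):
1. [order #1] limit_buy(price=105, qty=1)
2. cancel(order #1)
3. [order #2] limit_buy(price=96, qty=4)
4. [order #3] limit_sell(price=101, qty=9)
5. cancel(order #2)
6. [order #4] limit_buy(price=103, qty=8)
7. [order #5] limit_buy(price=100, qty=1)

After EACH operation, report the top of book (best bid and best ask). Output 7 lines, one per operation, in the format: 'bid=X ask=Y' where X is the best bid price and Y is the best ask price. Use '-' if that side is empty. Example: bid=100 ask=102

After op 1 [order #1] limit_buy(price=105, qty=1): fills=none; bids=[#1:1@105] asks=[-]
After op 2 cancel(order #1): fills=none; bids=[-] asks=[-]
After op 3 [order #2] limit_buy(price=96, qty=4): fills=none; bids=[#2:4@96] asks=[-]
After op 4 [order #3] limit_sell(price=101, qty=9): fills=none; bids=[#2:4@96] asks=[#3:9@101]
After op 5 cancel(order #2): fills=none; bids=[-] asks=[#3:9@101]
After op 6 [order #4] limit_buy(price=103, qty=8): fills=#4x#3:8@101; bids=[-] asks=[#3:1@101]
After op 7 [order #5] limit_buy(price=100, qty=1): fills=none; bids=[#5:1@100] asks=[#3:1@101]

Answer: bid=105 ask=-
bid=- ask=-
bid=96 ask=-
bid=96 ask=101
bid=- ask=101
bid=- ask=101
bid=100 ask=101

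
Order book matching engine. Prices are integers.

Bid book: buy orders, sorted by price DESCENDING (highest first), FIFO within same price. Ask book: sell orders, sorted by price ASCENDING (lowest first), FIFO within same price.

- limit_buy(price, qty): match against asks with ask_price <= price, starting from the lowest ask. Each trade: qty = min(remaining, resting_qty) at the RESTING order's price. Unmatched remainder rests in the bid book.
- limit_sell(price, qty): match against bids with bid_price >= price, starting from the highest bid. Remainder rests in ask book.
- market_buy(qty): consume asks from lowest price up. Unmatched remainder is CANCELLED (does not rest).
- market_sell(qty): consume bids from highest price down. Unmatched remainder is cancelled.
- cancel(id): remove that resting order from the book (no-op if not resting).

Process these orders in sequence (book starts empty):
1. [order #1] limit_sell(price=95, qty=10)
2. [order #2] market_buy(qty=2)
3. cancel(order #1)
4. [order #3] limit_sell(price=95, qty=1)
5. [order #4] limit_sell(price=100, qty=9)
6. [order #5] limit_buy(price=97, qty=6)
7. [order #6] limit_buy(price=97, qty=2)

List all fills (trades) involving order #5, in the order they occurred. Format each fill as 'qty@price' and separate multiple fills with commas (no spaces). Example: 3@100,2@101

Answer: 1@95

Derivation:
After op 1 [order #1] limit_sell(price=95, qty=10): fills=none; bids=[-] asks=[#1:10@95]
After op 2 [order #2] market_buy(qty=2): fills=#2x#1:2@95; bids=[-] asks=[#1:8@95]
After op 3 cancel(order #1): fills=none; bids=[-] asks=[-]
After op 4 [order #3] limit_sell(price=95, qty=1): fills=none; bids=[-] asks=[#3:1@95]
After op 5 [order #4] limit_sell(price=100, qty=9): fills=none; bids=[-] asks=[#3:1@95 #4:9@100]
After op 6 [order #5] limit_buy(price=97, qty=6): fills=#5x#3:1@95; bids=[#5:5@97] asks=[#4:9@100]
After op 7 [order #6] limit_buy(price=97, qty=2): fills=none; bids=[#5:5@97 #6:2@97] asks=[#4:9@100]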